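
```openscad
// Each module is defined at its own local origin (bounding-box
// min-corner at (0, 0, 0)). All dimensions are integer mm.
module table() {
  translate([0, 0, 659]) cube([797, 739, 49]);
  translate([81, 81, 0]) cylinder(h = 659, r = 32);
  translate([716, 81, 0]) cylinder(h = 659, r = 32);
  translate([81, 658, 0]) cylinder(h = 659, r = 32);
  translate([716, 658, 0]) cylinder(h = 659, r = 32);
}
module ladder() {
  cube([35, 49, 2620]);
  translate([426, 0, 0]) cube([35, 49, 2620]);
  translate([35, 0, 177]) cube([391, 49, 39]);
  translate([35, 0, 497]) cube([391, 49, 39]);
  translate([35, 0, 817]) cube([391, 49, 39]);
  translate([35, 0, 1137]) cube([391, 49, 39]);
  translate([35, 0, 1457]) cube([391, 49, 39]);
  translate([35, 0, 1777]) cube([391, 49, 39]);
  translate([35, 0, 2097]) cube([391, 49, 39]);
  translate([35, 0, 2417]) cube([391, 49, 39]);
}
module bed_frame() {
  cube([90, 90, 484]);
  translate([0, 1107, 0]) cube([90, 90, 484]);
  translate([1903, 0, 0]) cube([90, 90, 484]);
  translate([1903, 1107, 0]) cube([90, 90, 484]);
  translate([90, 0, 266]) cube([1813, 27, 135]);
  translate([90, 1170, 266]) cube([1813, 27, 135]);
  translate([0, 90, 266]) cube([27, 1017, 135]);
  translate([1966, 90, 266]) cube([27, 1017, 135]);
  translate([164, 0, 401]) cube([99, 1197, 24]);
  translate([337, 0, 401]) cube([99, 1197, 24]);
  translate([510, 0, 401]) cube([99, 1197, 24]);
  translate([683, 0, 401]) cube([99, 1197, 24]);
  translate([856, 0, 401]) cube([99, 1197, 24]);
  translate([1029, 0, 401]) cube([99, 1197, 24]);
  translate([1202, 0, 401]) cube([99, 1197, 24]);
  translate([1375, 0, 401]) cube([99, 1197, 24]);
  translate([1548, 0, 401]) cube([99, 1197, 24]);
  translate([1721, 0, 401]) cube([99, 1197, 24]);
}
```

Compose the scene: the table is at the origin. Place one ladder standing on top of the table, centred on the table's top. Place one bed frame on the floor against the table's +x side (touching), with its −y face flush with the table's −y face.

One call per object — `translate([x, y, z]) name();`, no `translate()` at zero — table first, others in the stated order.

table();
translate([168, 345, 708]) ladder();
translate([797, 0, 0]) bed_frame();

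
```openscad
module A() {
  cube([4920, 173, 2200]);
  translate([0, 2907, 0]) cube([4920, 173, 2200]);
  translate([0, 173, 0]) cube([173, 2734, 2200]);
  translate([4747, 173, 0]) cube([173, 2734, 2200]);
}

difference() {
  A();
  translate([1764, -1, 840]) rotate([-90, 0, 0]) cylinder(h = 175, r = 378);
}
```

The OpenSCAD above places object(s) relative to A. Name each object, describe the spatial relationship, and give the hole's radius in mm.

The subtracted cylinder has r = 378 mm.

A is a house frame. The house frame has a circular hole through its front wall. The hole's radius is 378 mm.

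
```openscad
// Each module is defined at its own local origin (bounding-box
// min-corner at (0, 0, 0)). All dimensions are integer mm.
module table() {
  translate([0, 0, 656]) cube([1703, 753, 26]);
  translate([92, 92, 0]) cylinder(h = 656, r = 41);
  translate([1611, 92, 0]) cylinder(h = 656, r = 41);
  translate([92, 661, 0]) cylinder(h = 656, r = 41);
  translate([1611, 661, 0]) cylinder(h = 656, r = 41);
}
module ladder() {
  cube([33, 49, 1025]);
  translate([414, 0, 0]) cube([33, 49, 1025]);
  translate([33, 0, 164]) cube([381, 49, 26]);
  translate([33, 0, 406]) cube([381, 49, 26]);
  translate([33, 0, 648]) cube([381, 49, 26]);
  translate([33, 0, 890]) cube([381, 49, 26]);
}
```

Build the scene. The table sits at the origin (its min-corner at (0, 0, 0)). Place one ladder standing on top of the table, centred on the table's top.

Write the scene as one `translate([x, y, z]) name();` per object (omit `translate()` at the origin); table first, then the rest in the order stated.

table();
translate([628, 352, 682]) ladder();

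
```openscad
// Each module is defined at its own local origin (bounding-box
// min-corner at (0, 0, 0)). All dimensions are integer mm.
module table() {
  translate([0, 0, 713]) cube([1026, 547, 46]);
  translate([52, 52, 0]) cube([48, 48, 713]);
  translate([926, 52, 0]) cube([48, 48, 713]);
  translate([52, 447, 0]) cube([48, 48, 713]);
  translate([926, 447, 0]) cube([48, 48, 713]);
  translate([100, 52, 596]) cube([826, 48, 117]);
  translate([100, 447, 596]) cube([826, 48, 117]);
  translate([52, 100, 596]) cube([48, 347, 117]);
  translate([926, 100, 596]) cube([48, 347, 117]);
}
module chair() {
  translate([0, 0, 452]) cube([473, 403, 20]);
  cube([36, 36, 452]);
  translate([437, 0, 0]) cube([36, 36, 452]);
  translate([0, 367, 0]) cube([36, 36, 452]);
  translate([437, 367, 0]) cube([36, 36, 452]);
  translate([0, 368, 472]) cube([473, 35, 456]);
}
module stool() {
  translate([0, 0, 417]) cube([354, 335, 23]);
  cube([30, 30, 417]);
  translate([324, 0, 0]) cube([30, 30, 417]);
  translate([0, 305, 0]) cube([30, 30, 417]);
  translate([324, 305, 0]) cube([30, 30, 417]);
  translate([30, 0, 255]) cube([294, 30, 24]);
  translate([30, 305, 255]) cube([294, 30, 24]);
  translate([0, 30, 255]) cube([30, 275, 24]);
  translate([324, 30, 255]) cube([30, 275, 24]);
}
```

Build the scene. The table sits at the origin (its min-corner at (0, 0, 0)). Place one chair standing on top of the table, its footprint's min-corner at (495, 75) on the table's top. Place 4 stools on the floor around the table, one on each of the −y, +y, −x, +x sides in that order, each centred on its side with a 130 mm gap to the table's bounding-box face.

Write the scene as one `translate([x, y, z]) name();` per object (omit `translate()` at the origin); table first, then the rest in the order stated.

table();
translate([495, 75, 759]) chair();
translate([336, -465, 0]) stool();
translate([336, 677, 0]) stool();
translate([-484, 106, 0]) stool();
translate([1156, 106, 0]) stool();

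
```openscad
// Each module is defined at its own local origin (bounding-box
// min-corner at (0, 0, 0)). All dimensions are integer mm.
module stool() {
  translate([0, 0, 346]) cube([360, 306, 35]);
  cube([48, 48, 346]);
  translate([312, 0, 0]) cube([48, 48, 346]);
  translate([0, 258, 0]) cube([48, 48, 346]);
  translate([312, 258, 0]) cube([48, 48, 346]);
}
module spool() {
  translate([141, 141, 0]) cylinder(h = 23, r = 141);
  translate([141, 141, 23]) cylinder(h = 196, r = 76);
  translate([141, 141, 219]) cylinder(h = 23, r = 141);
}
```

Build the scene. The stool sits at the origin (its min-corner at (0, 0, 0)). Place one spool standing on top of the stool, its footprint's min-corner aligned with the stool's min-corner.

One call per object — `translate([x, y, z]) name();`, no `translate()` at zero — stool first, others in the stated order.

stool();
translate([0, 0, 381]) spool();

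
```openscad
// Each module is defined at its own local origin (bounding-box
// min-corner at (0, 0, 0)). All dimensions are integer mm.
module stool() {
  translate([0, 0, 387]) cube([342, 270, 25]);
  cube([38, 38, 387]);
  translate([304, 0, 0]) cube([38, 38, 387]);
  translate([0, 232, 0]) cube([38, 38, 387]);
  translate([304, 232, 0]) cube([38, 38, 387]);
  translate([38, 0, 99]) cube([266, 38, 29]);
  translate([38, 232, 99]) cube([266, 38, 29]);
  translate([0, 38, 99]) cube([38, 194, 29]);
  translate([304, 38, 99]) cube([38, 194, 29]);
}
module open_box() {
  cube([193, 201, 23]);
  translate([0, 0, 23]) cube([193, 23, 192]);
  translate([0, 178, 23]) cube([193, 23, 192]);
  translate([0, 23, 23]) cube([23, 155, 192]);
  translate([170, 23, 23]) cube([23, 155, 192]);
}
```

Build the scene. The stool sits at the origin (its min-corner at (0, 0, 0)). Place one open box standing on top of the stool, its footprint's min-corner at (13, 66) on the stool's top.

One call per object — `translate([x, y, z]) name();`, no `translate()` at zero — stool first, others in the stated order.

stool();
translate([13, 66, 412]) open_box();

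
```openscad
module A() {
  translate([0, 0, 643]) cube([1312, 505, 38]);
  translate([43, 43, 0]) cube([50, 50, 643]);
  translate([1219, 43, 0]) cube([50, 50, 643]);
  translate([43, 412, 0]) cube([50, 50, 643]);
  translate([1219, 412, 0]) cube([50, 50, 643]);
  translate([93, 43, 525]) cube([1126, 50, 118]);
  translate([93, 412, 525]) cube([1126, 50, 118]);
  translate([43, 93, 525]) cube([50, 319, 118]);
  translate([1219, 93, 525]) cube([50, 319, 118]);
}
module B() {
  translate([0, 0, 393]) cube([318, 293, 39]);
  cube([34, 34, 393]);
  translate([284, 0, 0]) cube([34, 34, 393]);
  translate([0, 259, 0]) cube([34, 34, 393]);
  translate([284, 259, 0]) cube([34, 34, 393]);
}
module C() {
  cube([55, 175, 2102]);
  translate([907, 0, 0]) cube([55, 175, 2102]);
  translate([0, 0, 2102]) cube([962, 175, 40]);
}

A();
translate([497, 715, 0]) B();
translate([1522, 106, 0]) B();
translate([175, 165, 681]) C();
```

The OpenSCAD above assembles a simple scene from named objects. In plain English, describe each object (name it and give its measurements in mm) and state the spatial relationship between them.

A is a table: top 1312 mm (x) × 505 mm (y), 38 mm thick, upper face at z = 681 mm, on four 50×50 mm square legs, each inset 43 mm from the nearest pair of top edges, running from z = 0 to the bottom of the top. Four apron rails, 50 mm thick and 118 mm tall, run between adjacent legs with their top edges flush with the underside of the top and their outer faces flush with the legs' outer faces.

B is a simple wooden stool: a rectangular seat 318 mm (x) by 293 mm (y), 39 mm thick, top face at z = 432 mm, on four square legs, each 34×34 mm in cross-section. The legs rest on z = 0, each flush with a corner of the seat.

C is a rectangular door frame: two vertical jambs of 55×175 mm section, 2102 mm tall, with a clear opening 852 mm wide between their inner faces. A header 40 mm tall and 175 mm deep lies on top of the jambs and spans the full outside width.

Two stools sit around the table at the +y, +x sides. The door frame is on top of the table, centred.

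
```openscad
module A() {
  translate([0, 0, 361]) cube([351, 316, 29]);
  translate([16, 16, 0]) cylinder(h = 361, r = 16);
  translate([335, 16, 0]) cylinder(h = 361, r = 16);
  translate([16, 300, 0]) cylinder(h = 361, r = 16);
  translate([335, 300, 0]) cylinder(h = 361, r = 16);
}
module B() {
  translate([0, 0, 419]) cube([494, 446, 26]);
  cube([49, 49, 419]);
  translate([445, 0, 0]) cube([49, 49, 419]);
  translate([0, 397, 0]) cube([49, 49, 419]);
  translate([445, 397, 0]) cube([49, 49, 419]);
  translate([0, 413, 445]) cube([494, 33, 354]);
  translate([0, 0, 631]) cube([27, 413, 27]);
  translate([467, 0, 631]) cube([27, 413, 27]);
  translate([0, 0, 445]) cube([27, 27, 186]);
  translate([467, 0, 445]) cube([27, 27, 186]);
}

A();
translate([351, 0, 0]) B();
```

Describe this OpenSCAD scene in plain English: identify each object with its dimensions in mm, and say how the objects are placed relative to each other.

A is a four-legged stool. The seat is a 351×316×29 mm slab whose top surface is at z = 390 mm; four round legs, each 32 mm in diameter, run from the floor (z = 0) to the underside of the seat, each leg's axis is inset half a diameter from the nearest pair of seat edges (so the leg's bounding box is flush with the corner).

B is a chair: 494×446 mm seat, 26 mm thick, top at z = 445 mm, on four 49 mm square corner legs flush with the seat edges. A 33 mm thick backrest slab spans the full seat width, extending 354 mm above the seat top, its back face flush with the seat's +y edge. Two armrests of 27×27 mm section run along each side from the seat's front edge to the front of the backrest, top faces 213 mm above the seat top and outer faces flush with the seat's x-edges; a 27×27 mm post under the front of each armrest stands on the seat at the front corner.

The chair is against the stool's +x side, with their −y faces flush.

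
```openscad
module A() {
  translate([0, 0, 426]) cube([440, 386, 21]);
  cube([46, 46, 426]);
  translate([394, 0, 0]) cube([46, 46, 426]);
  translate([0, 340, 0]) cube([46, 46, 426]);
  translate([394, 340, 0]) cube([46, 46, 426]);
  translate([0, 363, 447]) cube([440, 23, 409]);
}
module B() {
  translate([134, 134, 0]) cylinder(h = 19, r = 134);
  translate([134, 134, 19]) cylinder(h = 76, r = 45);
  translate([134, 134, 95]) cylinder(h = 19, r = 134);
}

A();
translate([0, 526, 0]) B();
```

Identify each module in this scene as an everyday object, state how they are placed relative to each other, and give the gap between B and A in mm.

The spool's nearest face is 140 mm from the chair's +y face.

A is a chair. B is a spool. The spool is on the floor beside the chair on its +y side. The gap between the spool and the chair is 140 mm.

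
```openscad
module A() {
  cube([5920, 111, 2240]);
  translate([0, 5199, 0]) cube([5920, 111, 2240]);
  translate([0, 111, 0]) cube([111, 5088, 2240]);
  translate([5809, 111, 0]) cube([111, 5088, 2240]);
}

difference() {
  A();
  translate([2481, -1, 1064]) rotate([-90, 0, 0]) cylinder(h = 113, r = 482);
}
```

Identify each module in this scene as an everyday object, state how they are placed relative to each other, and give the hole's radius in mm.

A is a house frame. The house frame has a circular hole through its front wall. The hole's radius is 482 mm.

The subtracted cylinder has r = 482 mm.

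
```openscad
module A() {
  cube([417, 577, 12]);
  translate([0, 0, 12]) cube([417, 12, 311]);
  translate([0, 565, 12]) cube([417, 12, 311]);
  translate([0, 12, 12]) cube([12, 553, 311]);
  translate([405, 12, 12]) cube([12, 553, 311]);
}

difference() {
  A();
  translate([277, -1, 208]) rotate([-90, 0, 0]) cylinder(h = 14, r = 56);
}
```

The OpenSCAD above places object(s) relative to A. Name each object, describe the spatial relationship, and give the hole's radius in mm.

The subtracted cylinder has r = 56 mm.

A is an open box. The open box has a circular hole through its front wall. The hole's radius is 56 mm.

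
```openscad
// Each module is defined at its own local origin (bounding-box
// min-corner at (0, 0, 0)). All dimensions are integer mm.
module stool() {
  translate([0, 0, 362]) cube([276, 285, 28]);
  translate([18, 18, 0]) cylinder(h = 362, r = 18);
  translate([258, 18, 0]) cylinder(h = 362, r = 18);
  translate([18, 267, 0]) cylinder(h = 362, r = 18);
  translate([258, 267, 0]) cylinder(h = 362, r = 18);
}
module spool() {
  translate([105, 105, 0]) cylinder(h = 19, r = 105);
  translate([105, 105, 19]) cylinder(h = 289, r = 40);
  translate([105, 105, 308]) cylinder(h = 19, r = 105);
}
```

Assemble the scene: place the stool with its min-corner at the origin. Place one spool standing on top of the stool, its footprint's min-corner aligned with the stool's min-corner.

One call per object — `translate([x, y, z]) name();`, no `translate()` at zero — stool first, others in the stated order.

stool();
translate([0, 0, 390]) spool();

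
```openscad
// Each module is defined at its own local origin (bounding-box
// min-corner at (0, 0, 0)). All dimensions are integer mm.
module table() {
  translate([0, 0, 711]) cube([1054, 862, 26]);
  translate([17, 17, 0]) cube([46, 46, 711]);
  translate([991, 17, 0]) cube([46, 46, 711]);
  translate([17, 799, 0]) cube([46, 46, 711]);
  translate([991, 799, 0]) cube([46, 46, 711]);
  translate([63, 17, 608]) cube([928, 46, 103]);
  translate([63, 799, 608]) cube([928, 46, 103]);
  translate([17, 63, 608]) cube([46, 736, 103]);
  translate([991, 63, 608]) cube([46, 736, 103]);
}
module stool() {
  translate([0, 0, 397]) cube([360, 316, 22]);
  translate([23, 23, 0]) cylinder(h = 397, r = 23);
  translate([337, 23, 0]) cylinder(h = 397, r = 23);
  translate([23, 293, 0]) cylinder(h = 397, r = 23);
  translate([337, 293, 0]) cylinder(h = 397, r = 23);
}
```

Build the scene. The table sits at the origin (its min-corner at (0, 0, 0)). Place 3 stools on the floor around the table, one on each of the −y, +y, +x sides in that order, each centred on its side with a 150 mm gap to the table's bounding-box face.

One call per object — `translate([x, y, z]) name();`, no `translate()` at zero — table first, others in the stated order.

table();
translate([347, -466, 0]) stool();
translate([347, 1012, 0]) stool();
translate([1204, 273, 0]) stool();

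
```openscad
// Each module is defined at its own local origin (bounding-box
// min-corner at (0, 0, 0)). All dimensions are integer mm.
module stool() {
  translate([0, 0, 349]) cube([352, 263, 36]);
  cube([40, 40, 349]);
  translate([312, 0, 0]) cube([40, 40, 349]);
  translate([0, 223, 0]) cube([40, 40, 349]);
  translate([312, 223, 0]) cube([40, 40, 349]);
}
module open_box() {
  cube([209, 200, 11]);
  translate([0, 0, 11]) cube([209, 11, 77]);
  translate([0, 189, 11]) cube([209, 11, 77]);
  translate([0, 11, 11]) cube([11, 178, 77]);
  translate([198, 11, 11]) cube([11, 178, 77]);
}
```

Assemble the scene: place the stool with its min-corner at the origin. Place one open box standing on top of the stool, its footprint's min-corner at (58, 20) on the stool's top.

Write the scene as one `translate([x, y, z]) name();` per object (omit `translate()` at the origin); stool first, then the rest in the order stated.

stool();
translate([58, 20, 385]) open_box();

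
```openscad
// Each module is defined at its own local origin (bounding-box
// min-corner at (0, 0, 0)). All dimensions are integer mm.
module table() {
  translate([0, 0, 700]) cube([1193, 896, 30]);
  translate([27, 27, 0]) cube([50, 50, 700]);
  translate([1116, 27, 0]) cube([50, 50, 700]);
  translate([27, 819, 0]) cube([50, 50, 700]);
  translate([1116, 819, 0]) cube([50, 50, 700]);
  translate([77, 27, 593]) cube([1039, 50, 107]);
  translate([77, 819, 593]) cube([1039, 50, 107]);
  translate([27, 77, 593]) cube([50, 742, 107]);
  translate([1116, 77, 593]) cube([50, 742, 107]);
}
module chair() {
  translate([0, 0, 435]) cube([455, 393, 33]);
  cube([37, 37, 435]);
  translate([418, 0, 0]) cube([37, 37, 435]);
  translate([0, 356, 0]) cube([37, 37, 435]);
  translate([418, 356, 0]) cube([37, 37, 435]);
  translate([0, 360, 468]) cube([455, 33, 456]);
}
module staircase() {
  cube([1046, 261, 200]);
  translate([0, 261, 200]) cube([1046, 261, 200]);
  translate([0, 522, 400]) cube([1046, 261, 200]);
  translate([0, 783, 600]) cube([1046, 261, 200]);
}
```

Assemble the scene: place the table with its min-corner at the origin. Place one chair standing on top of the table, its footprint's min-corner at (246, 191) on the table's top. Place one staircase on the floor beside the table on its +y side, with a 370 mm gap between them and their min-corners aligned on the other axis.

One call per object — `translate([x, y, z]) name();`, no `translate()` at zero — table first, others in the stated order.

table();
translate([246, 191, 730]) chair();
translate([0, 1266, 0]) staircase();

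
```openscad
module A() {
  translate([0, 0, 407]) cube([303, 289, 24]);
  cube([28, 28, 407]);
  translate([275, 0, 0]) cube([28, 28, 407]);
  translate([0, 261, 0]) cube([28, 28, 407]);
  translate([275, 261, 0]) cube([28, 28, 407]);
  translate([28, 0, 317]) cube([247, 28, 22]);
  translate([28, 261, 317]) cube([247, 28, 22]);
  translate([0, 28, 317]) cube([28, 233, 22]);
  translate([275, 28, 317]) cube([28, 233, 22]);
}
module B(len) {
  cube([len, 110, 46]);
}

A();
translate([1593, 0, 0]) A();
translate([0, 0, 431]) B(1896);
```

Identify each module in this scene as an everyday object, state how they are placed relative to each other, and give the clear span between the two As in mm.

A is a stool. B is a beam. A beam spans the tops of two stools. The clear span between the two stools is 1290 mm.

Second stool starts at x = 1593; first ends at x = 303; clear span = 1593 − 303 = 1290 mm.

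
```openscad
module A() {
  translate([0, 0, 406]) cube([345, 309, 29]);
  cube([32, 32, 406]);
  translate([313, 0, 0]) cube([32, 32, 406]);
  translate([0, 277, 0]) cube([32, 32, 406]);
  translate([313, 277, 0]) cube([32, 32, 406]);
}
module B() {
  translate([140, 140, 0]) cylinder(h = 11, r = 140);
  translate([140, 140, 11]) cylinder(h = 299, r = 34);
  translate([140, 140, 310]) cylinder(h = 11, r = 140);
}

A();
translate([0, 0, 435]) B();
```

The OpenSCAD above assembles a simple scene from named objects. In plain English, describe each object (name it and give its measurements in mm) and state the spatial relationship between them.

A is a four-legged stool. The seat is 345×309 mm, 29 mm thick, top at z = 435 mm. It stands on four square legs, each 32×32 mm in cross-section, from z = 0 to the seat underside, each flush with a corner of the seat.

B is a spool: two coaxial disc flanges of radius 140 mm and thickness 11 mm, joined by a core cylinder of radius 34 mm and height 299 mm. The lower flange rests on z = 0 and the three cylinders share a vertical axis.

The spool is on top of the stool.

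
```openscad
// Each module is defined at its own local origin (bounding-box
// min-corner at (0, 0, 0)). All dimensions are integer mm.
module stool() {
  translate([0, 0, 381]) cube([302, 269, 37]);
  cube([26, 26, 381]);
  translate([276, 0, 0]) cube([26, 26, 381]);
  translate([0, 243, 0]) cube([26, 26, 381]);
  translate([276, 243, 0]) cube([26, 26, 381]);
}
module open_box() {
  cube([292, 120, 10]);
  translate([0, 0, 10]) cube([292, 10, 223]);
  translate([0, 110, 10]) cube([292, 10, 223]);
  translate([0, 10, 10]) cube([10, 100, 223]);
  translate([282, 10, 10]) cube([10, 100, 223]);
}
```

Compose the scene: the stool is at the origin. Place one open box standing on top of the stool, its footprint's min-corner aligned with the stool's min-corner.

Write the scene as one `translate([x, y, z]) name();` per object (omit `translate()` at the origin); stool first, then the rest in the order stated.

stool();
translate([0, 0, 418]) open_box();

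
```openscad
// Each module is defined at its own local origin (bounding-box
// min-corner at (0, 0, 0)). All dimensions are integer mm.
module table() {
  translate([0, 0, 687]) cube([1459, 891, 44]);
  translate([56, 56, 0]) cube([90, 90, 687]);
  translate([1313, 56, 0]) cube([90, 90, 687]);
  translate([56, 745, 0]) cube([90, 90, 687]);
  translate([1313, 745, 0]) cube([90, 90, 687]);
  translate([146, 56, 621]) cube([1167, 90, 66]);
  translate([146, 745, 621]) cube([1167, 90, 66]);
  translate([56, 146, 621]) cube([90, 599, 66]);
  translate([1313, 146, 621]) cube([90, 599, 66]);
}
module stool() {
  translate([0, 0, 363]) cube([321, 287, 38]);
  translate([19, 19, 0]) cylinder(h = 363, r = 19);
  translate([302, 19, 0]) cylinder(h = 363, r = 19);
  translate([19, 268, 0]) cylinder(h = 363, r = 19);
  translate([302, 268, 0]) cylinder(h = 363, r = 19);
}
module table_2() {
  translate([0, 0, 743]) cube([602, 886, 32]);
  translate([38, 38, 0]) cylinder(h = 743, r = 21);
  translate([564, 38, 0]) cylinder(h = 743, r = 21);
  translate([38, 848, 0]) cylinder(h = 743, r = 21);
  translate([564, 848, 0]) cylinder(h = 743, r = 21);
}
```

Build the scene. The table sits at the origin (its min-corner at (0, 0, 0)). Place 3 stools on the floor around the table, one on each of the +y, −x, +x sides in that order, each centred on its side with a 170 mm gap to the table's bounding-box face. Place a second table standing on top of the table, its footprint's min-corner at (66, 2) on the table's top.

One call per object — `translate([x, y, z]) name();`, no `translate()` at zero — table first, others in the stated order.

table();
translate([569, 1061, 0]) stool();
translate([-491, 302, 0]) stool();
translate([1629, 302, 0]) stool();
translate([66, 2, 731]) table_2();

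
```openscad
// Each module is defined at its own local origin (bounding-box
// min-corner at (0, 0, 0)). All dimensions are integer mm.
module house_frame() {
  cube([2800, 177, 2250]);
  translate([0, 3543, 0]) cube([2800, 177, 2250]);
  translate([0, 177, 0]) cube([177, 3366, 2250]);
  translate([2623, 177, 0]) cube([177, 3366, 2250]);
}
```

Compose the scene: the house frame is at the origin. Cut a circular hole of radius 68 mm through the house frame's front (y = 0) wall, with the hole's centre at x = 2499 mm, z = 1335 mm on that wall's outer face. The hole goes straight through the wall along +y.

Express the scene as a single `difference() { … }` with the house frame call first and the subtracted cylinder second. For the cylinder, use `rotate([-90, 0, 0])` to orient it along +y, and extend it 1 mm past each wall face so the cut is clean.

difference() {
  house_frame();
  translate([2499, -1, 1335]) rotate([-90, 0, 0]) cylinder(h = 179, r = 68);
}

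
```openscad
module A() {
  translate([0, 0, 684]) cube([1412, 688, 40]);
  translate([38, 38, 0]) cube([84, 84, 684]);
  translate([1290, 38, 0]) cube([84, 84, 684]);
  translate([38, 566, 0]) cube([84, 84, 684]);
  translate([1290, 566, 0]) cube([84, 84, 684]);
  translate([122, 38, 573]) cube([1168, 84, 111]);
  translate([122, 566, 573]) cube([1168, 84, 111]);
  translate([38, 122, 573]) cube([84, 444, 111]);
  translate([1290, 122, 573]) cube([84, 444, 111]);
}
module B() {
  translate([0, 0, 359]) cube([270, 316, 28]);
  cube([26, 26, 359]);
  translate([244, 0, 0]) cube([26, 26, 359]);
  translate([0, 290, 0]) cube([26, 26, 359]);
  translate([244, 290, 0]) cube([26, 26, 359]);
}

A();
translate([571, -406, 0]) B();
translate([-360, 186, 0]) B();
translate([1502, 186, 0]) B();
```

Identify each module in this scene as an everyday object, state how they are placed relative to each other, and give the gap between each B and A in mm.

Each stool's nearest face is 90 mm from the table's bounding box.

A is a table. B is a stool. Three stools sit around the table at the −y, −x, +x sides. The gap between each stool and the table is 90 mm.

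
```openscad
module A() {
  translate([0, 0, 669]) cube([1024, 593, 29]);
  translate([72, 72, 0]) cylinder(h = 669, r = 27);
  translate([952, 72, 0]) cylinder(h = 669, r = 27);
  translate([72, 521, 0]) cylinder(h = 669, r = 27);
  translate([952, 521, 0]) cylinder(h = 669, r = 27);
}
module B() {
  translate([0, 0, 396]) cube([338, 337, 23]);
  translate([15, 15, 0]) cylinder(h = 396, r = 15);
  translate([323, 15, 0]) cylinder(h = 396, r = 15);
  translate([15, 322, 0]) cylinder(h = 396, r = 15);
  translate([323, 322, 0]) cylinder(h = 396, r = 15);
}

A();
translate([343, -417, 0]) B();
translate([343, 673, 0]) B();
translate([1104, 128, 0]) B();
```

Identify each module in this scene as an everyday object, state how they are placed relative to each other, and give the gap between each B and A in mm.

A is a table. B is a stool. Three stools sit around the table at the −y, +y, +x sides. The gap between each stool and the table is 80 mm.

Each stool's nearest face is 80 mm from the table's bounding box.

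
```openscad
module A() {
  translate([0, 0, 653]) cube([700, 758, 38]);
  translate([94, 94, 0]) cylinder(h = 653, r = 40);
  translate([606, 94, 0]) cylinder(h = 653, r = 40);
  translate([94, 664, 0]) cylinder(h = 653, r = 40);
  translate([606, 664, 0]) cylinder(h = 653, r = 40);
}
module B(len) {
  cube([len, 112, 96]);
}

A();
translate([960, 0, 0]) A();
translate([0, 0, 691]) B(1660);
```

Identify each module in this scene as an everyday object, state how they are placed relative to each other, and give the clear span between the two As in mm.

A is a table. B is a beam. A beam spans the tops of two tables. The clear span between the two tables is 260 mm.

Second table starts at x = 960; first ends at x = 700; clear span = 960 − 700 = 260 mm.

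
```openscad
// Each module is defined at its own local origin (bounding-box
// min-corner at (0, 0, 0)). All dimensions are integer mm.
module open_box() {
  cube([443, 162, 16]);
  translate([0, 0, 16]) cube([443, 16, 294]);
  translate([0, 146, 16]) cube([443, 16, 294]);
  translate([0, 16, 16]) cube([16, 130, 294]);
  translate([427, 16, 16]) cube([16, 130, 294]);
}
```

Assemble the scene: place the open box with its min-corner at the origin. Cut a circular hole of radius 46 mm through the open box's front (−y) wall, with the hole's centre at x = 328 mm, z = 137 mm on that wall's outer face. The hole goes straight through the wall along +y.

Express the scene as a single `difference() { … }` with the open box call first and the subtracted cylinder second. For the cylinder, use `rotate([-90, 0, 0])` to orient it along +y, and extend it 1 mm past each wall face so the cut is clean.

difference() {
  open_box();
  translate([328, -1, 137]) rotate([-90, 0, 0]) cylinder(h = 18, r = 46);
}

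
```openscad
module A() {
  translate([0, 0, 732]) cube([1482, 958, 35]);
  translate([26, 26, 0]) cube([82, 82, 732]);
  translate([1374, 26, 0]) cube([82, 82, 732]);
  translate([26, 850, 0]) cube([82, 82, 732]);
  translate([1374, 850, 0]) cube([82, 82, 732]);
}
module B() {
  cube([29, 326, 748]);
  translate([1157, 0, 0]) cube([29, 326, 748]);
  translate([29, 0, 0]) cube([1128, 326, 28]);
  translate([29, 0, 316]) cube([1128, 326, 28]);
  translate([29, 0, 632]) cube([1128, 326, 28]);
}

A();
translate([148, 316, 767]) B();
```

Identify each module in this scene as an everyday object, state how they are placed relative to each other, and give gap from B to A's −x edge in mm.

The bookshelf's min-x is at 148; the table's min-x is 0; gap = 148 mm.

A is a table. B is a bookshelf. The bookshelf is on top of the table, centred. The gap from the bookshelf to the table's −x edge is 148 mm.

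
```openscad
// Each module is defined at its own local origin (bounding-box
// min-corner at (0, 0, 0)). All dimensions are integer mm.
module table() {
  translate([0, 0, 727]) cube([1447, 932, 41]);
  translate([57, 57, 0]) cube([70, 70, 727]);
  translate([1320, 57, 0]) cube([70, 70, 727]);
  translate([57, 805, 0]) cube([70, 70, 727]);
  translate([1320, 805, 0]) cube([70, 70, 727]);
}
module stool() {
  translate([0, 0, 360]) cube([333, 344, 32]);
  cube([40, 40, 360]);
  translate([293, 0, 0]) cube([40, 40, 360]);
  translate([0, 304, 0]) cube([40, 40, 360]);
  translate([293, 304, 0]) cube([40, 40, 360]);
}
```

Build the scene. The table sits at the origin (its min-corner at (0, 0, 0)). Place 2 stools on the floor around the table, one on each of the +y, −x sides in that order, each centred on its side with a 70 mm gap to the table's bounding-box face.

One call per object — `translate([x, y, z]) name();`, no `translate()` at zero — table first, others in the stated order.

table();
translate([557, 1002, 0]) stool();
translate([-403, 294, 0]) stool();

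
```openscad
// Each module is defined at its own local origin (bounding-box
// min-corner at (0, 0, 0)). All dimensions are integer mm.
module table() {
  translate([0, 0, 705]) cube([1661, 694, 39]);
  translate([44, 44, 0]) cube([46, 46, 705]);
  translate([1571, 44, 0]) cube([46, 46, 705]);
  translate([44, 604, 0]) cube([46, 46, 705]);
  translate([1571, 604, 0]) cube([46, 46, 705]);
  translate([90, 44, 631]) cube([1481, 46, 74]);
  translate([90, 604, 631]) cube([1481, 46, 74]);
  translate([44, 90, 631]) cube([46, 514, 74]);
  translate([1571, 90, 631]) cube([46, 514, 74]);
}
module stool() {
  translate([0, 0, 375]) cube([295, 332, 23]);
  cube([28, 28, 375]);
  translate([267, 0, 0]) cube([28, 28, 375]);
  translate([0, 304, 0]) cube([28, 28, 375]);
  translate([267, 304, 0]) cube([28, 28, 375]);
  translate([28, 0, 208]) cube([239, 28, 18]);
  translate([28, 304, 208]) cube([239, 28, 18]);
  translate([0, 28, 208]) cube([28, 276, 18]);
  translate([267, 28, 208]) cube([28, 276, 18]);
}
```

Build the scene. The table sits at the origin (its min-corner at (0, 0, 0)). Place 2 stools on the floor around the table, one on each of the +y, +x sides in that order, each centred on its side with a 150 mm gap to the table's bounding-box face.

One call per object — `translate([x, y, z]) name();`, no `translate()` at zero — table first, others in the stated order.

table();
translate([683, 844, 0]) stool();
translate([1811, 181, 0]) stool();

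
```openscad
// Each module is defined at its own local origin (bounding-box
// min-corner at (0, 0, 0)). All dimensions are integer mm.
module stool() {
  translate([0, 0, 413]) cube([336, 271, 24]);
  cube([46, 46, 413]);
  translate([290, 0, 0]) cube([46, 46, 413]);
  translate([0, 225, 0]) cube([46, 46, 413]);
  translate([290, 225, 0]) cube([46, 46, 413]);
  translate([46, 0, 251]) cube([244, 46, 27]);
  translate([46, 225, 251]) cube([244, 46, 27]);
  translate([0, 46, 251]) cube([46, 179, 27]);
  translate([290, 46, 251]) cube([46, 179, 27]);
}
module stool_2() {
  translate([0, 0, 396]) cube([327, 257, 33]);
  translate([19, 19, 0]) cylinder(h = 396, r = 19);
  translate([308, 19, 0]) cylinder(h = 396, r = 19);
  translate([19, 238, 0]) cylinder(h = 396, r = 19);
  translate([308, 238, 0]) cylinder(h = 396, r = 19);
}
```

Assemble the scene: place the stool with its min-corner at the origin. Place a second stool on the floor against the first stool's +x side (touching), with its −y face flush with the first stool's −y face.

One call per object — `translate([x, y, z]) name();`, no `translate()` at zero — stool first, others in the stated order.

stool();
translate([336, 0, 0]) stool_2();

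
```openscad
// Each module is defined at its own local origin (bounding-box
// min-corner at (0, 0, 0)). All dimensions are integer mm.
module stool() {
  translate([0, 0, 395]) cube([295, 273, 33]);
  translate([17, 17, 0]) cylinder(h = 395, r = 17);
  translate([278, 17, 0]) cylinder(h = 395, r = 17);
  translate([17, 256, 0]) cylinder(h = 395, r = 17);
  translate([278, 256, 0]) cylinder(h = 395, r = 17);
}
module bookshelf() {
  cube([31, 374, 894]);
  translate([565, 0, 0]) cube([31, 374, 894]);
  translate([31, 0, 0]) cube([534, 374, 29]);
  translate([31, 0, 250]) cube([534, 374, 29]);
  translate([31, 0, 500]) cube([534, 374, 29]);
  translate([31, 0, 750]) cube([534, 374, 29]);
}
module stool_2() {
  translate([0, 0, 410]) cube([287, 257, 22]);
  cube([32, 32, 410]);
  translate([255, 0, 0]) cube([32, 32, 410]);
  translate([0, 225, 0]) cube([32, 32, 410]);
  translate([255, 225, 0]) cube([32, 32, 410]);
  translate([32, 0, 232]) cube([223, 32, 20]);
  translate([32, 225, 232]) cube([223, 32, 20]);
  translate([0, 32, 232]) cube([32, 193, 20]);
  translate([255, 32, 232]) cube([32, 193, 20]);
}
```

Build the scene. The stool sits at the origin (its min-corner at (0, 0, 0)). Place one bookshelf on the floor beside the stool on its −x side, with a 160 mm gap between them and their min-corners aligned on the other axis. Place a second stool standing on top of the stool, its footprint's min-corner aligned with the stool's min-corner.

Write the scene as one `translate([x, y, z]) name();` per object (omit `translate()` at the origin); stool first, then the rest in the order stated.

stool();
translate([-756, 0, 0]) bookshelf();
translate([0, 0, 428]) stool_2();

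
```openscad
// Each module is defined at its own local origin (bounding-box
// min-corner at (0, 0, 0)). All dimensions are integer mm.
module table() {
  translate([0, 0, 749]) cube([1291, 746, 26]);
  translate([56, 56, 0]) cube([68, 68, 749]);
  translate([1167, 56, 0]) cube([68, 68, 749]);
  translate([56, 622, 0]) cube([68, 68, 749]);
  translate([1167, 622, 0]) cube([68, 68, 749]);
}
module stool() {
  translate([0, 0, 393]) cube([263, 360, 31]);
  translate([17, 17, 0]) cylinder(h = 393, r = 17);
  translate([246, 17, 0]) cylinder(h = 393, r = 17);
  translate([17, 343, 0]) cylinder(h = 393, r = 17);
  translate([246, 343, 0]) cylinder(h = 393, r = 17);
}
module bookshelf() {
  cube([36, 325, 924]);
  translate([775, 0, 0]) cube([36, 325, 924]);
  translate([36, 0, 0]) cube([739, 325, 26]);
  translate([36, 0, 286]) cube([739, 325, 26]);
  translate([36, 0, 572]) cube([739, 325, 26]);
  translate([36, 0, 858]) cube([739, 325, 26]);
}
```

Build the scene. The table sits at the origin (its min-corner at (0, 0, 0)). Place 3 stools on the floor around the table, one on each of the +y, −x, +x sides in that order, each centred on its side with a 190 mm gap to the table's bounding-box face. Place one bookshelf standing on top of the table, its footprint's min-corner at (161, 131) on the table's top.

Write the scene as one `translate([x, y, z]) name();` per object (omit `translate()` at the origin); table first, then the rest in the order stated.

table();
translate([514, 936, 0]) stool();
translate([-453, 193, 0]) stool();
translate([1481, 193, 0]) stool();
translate([161, 131, 775]) bookshelf();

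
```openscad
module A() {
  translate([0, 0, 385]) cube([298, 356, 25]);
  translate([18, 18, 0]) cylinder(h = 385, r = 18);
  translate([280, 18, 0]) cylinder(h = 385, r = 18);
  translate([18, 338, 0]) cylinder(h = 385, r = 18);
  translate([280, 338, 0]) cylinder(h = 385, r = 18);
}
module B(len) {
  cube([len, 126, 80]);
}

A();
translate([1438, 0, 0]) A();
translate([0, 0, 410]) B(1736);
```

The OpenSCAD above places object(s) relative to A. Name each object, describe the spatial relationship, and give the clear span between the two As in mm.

Second stool starts at x = 1438; first ends at x = 298; clear span = 1438 − 298 = 1140 mm.

A is a stool. B is a beam. A beam spans the tops of two stools. The clear span between the two stools is 1140 mm.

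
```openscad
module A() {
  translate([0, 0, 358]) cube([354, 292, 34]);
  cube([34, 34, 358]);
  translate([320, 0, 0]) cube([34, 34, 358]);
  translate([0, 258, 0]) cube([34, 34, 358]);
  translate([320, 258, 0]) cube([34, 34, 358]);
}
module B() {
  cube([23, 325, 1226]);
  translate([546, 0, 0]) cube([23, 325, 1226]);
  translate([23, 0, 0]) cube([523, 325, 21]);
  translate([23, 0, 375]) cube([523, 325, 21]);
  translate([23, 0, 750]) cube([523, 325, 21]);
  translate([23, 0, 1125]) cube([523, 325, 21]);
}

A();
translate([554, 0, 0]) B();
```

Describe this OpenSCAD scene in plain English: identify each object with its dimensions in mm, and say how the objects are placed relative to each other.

A is a simple wooden stool: a rectangular seat 354 mm (x) by 292 mm (y), 34 mm thick, top face at z = 392 mm, on four square legs, each 34×34 mm in cross-section. The legs rest on z = 0, each flush with a corner of the seat.

B is an open bookshelf. Two side panels, each 23 mm thick, 325 mm deep and 1226 mm tall, stand 569 mm apart (outside-to-outside). Between them sit 4 shelves, each 21 mm thick and 325 mm deep, spanning the full gap between the sides. The bottom shelf rests on the floor (its underside at z = 0) and the clear gap between one shelf's top and the next shelf's underside is 354 mm.

The bookshelf is on the floor beside the stool on its +x side.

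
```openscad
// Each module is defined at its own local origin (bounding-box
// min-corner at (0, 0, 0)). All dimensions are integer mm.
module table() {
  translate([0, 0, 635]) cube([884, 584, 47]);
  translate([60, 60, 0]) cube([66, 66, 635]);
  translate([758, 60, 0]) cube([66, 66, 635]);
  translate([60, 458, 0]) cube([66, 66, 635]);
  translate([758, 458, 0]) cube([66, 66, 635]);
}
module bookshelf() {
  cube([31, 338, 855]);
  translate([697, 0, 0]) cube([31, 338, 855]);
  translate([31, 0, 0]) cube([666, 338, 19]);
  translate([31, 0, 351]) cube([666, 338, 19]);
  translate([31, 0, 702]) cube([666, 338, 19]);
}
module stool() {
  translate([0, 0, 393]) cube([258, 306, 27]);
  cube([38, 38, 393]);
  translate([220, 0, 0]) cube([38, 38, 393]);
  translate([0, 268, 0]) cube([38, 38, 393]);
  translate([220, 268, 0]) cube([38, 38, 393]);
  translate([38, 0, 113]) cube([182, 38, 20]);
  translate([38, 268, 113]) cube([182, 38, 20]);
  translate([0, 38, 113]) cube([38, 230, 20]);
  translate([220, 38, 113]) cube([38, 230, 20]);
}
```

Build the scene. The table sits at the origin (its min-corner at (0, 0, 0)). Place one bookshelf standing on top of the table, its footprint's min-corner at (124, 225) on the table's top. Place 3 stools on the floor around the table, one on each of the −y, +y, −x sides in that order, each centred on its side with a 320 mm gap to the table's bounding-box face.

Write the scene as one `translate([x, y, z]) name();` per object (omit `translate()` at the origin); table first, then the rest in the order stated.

table();
translate([124, 225, 682]) bookshelf();
translate([313, -626, 0]) stool();
translate([313, 904, 0]) stool();
translate([-578, 139, 0]) stool();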